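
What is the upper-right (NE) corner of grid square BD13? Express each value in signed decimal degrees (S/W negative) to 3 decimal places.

-56.000, -156.000

Field B=1, D=3: +1·20° lon, +3·10° lat → SW at lon -160°, lat -60°.
Square 1, 3: +1·2° lon, +3·1° lat → SW at lon -158°, lat -57°.
Cell spans 2° lon × 1° lat. NE corner is SW corner plus one full cell.
latitude -56.000, longitude -156.000.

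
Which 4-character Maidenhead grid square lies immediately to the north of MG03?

Latitude square 3; +1 → 4.
The longitude characters are unchanged.

MG04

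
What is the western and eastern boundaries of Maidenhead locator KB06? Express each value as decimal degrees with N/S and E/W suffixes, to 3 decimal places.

20.000° E, 22.000° E

Field K=10, B=1: +10·20° lon, +1·10° lat → SW at lon 20°, lat -80°.
Square 0, 6: +0·2° lon, +6·1° lat → SW at lon 20°, lat -74°.
Cell spans 2° lon × 1° lat.
west 20.000° E, east 22.000° E.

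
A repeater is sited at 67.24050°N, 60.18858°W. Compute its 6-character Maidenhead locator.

FP97vf

Add 180° to longitude and 90° to latitude: 119.8114, 157.2405.
Field: 119.8114/20 → 5 → F, 157.2405/10 → 15 → P; chars FP.
Square: 19.8114/2 → 9, 7.2405/1 → 7; chars 97.
Subsquare: 1.8114/0.0833333 → 21 → v, 0.2405/0.0416667 → 5 → f; chars vf.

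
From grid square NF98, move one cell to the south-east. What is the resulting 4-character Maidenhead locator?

Longitude square 9; +1 → 10, wraps to 0, carry into field.
Longitude field N = 13; +1 → 14 = O.
Latitude square 8; −1 → 7.

OF07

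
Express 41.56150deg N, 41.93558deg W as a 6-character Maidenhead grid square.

GN91an

Add 180° to longitude and 90° to latitude: 138.0644, 131.5615.
Field: lon ⌊138.0644/20⌋ = 6 → G; lat ⌊131.5615/10⌋ = 13 → N.
Square: lon ⌊18.0644/2⌋ = 9; lat ⌊1.5615/1⌋ = 1.
Subsquare: lon ⌊0.0644/0.0833333⌋ = 0 → a; lat ⌊0.5615/0.0416667⌋ = 13 → n.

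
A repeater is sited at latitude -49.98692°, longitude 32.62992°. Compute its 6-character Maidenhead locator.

Add 180° to longitude and 90° to latitude: 212.6299, 40.0131.
Field: lon ⌊212.6299/20⌋ = 10 → K; lat ⌊40.0131/10⌋ = 4 → E.
Square: lon ⌊12.6299/2⌋ = 6; lat ⌊0.0131/1⌋ = 0.
Subsquare: lon ⌊0.6299/0.0833333⌋ = 7 → h; lat ⌊0.0131/0.0416667⌋ = 0 → a.

KE60ha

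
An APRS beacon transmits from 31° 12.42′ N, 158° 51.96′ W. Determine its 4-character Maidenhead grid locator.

Add 180° to longitude and 90° to latitude: 21.13, 121.21.
Field: 21.13/20 → 1 → B, 121.21/10 → 12 → M; chars BM.
Square: 1.13/2 → 0, 1.21/1 → 1; chars 01.

BM01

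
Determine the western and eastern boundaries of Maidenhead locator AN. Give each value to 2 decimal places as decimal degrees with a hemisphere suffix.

180.00° W, 160.00° W

Field A=0, N=13: +0·20° lon, +13·10° lat → SW at lon -180°, lat 40°.
Cell spans 20° lon × 10° lat.
west 180.00° W, east 160.00° W.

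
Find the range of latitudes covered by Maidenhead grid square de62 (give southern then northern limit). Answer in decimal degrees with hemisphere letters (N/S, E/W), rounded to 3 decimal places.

Field D=3, E=4: +3·20° lon, +4·10° lat → SW at lon -120°, lat -50°.
Square 6, 2: +6·2° lon, +2·1° lat → SW at lon -108°, lat -48°.
Cell spans 2° lon × 1° lat.
south 48.000° S, north 47.000° S.

48.000° S, 47.000° S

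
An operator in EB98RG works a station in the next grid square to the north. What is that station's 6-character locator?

Latitude subsquare g = 6; +1 → 7 = h.
The longitude characters are unchanged.

EB98rh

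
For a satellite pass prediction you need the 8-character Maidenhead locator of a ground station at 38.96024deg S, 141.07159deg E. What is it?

QF01ma89

Offset from 180°W / 90°S: lon 321.07159°, lat 51.03976°.
Field: lon ⌊321.07159/20⌋ = 16 → Q; lat ⌊51.03976/10⌋ = 5 → F.
Square: lon ⌊1.07159/2⌋ = 0; lat ⌊1.03976/1⌋ = 1.
Subsquare: lon ⌊1.07159/0.0833333⌋ = 12 → m; lat ⌊0.03976/0.0416667⌋ = 0 → a.
Extended square: lon ⌊0.07159/0.00833333⌋ = 8; lat ⌊0.03976/0.00416667⌋ = 9.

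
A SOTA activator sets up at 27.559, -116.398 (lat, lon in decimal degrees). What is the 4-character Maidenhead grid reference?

Offset from 180°W / 90°S: lon 63.60°, lat 117.56°.
Field: 63.60/20 → 3 → D, 117.56/10 → 11 → L; chars DL.
Square: 3.60/2 → 1, 7.56/1 → 7; chars 17.

DL17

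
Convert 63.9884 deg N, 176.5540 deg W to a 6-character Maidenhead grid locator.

AP13rx

Shift to the Maidenhead origin (180°W, 90°S): lon 3.4460, lat 153.9884.
Field: 3.4460/20 → 0 → A, 153.9884/10 → 15 → P; chars AP.
Square: 3.4460/2 → 1, 3.9884/1 → 3; chars 13.
Subsquare: 1.4460/0.0833333 → 17 → r, 0.9884/0.0416667 → 23 → x; chars rx.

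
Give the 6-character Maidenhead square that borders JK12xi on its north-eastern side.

JK22aj

Longitude subsquare x = 23; +1 → 24, wraps to 0 = a, carry into square.
Longitude square 1; +1 → 2.
Latitude subsquare i = 8; +1 → 9 = j.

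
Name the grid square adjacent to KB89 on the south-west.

KB78

Longitude square 8; −1 → 7.
Latitude square 9; −1 → 8.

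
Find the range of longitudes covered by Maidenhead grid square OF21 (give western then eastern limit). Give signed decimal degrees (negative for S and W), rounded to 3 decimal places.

104.000, 106.000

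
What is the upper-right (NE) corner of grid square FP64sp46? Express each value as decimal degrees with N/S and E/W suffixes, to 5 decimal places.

64.65417° N, 66.45833° W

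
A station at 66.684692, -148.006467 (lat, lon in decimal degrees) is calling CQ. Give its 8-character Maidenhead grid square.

BP56xq94

Shift to the Maidenhead origin (180°W, 90°S): lon 31.99353, lat 156.68469.
Field: 31.99353/20 → 1 → B, 156.68469/10 → 15 → P; chars BP.
Square: 11.99353/2 → 5, 6.68469/1 → 6; chars 56.
Subsquare: 1.99353/0.0833333 → 23 → x, 0.68469/0.0416667 → 16 → q; chars xq.
Extended square: 0.07687/0.00833333 → 9, 0.01803/0.00416667 → 4; chars 94.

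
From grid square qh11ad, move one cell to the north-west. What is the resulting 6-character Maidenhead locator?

QH01xe

Longitude subsquare a = 0; −1 → -1, wraps to 23 = x, carry into square.
Longitude square 1; −1 → 0.
Latitude subsquare d = 3; +1 → 4 = e.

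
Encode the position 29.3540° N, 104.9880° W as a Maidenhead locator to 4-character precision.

DL79

Add 180° to longitude and 90° to latitude: 75.01, 119.35.
Field: lon ⌊75.01/20⌋ = 3 → D; lat ⌊119.35/10⌋ = 11 → L.
Square: lon ⌊15.01/2⌋ = 7; lat ⌊9.35/1⌋ = 9.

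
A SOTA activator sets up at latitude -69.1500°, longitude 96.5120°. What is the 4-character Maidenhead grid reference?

NC80

Offset from 180°W / 90°S: lon 276.51°, lat 20.85°.
Field: 276.51/20 → 13 → N, 20.85/10 → 2 → C; chars NC.
Square: 16.51/2 → 8, 0.85/1 → 0; chars 80.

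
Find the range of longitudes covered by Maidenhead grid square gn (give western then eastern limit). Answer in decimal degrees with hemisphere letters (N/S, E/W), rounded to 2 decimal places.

60.00° W, 40.00° W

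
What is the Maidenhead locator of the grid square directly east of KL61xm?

Longitude subsquare x = 23; +1 → 24, wraps to 0 = a, carry into square.
Longitude square 6; +1 → 7.
The latitude characters are unchanged.

KL71am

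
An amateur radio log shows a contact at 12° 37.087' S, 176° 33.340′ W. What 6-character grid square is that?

Add 180° to longitude and 90° to latitude: 3.4443, 77.3819.
Field: 3.4443/20 → 0 → A, 77.3819/10 → 7 → H; chars AH.
Square: 3.4443/2 → 1, 7.3819/1 → 7; chars 17.
Subsquare: 1.4443/0.0833333 → 17 → r, 0.3819/0.0416667 → 9 → j; chars rj.

AH17rj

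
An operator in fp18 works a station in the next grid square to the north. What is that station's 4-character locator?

FP19

Latitude square 8; +1 → 9.
The longitude characters are unchanged.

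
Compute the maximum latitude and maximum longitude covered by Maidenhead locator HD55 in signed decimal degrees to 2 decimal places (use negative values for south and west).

-54.00, -28.00

Field H=7, D=3: +7·20° lon, +3·10° lat → SW at lon -40°, lat -60°.
Square 5, 5: +5·2° lon, +5·1° lat → SW at lon -30°, lat -55°.
Cell spans 2° lon × 1° lat. NE corner is SW corner plus one full cell.
latitude -54.00, longitude -28.00.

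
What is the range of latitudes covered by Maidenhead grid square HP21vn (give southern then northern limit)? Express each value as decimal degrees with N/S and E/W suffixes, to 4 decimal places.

Field H=7, P=15: +7·20° lon, +15·10° lat → SW at lon -40°, lat 60°.
Square 2, 1: +2·2° lon, +1·1° lat → SW at lon -36°, lat 61°.
Subsquare v=21, n=13: +21·0.0833333° lon, +13·0.0416667° lat → SW at lon -34.25°, lat 61.5417°.
Cell spans 0.0833333° lon × 0.0416667° lat.
south 61.5417° N, north 61.5833° N.

61.5417° N, 61.5833° N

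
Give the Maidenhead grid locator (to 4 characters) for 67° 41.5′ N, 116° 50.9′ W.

Shift to the Maidenhead origin (180°W, 90°S): lon 63.15, lat 157.69.
Field (20°×10°, letters A–R): lon ⌊63.15/20⌋ = 3 → D; lat ⌊157.69/10⌋ = 15 → P.
Square (2°×1°, digits 0–9): lon ⌊3.15/2⌋ = 1; lat ⌊7.69/1⌋ = 7.

DP17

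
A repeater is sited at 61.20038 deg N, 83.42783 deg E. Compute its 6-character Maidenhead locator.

Shift to the Maidenhead origin (180°W, 90°S): lon 263.4278, lat 151.2004.
Field (20°×10°, letters A–R): lon ⌊263.4278/20⌋ = 13 → N; lat ⌊151.2004/10⌋ = 15 → P.
Square (2°×1°, digits 0–9): lon ⌊3.4278/2⌋ = 1; lat ⌊1.2004/1⌋ = 1.
Subsquare (5′×2.5′, letters a–x): lon ⌊1.4278/0.0833333⌋ = 17 → r; lat ⌊0.2004/0.0416667⌋ = 4 → e.

NP11re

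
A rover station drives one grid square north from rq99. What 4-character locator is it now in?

Latitude square 9; +1 → 10, wraps to 0, carry into field.
Latitude field Q = 16; +1 → 17 = R.
The longitude characters are unchanged.

RR90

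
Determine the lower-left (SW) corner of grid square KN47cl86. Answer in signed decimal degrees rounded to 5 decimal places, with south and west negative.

Field K=10, N=13: +10·20° lon, +13·10° lat → SW at lon 20°, lat 40°.
Square 4, 7: +4·2° lon, +7·1° lat → SW at lon 28°, lat 47°.
Subsquare c=2, l=11: +2·0.0833333° lon, +11·0.0416667° lat → SW at lon 28.1667°, lat 47.4583°.
Extended square 8, 6: +8·0.00833333° lon, +6·0.00416667° lat → SW at lon 28.2333°, lat 47.4833°.
latitude 47.48333, longitude 28.23333.

47.48333, 28.23333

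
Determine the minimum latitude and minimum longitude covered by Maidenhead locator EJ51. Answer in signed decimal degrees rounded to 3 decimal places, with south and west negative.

Field E=4, J=9: +4·20° lon, +9·10° lat → SW at lon -100°, lat 0°.
Square 5, 1: +5·2° lon, +1·1° lat → SW at lon -90°, lat 1°.
latitude 1.000, longitude -90.000.

1.000, -90.000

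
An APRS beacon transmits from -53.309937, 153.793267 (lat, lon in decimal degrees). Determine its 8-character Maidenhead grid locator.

QD66vq55

Shift to the Maidenhead origin (180°W, 90°S): lon 333.79327, lat 36.69006.
Field: lon ⌊333.79327/20⌋ = 16 → Q; lat ⌊36.69006/10⌋ = 3 → D.
Square: lon ⌊13.79327/2⌋ = 6; lat ⌊6.69006/1⌋ = 6.
Subsquare: lon ⌊1.79327/0.0833333⌋ = 21 → v; lat ⌊0.69006/0.0416667⌋ = 16 → q.
Extended square: lon ⌊0.04327/0.00833333⌋ = 5; lat ⌊0.02340/0.00416667⌋ = 5.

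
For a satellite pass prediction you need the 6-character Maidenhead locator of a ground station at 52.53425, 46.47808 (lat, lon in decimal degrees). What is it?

LO32fm

Offset from 180°W / 90°S: lon 226.4781°, lat 142.5342°.
Field: lon ⌊226.4781/20⌋ = 11 → L; lat ⌊142.5342/10⌋ = 14 → O.
Square: lon ⌊6.4781/2⌋ = 3; lat ⌊2.5342/1⌋ = 2.
Subsquare: lon ⌊0.4781/0.0833333⌋ = 5 → f; lat ⌊0.5342/0.0416667⌋ = 12 → m.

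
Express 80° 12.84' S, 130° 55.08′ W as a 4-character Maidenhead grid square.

CA49

Add 180° to longitude and 90° to latitude: 49.08, 9.79.
Field: 49.08/20 → 2 → C, 9.79/10 → 0 → A; chars CA.
Square: 9.08/2 → 4, 9.79/1 → 9; chars 49.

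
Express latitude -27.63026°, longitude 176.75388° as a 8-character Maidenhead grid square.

RG82ji08

Shift to the Maidenhead origin (180°W, 90°S): lon 356.75388, lat 62.36974.
Field: 356.75388/20 → 17 → R, 62.36974/10 → 6 → G; chars RG.
Square: 16.75388/2 → 8, 2.36974/1 → 2; chars 82.
Subsquare: 0.75388/0.0833333 → 9 → j, 0.36974/0.0416667 → 8 → i; chars ji.
Extended square: 0.00388/0.00833333 → 0, 0.03641/0.00416667 → 8; chars 08.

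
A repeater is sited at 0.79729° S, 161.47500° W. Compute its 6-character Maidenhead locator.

AI99ge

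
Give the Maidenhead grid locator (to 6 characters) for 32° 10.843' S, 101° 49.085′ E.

OF07vt

Offset from 180°W / 90°S: lon 281.8181°, lat 57.8193°.
Field: 281.8181/20 → 14 → O, 57.8193/10 → 5 → F; chars OF.
Square: 1.8181/2 → 0, 7.8193/1 → 7; chars 07.
Subsquare: 1.8181/0.0833333 → 21 → v, 0.8193/0.0416667 → 19 → t; chars vt.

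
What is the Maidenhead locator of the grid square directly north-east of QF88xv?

QF98aw

Longitude subsquare x = 23; +1 → 24, wraps to 0 = a, carry into square.
Longitude square 8; +1 → 9.
Latitude subsquare v = 21; +1 → 22 = w.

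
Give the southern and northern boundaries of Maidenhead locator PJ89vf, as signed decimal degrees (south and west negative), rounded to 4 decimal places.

9.2083, 9.2500

Field P=15, J=9: +15·20° lon, +9·10° lat → SW at lon 120°, lat 0°.
Square 8, 9: +8·2° lon, +9·1° lat → SW at lon 136°, lat 9°.
Subsquare v=21, f=5: +21·0.0833333° lon, +5·0.0416667° lat → SW at lon 137.75°, lat 9.20833°.
Cell spans 0.0833333° lon × 0.0416667° lat.
south 9.2083, north 9.2500.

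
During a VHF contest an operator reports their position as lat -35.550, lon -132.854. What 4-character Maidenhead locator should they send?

CF34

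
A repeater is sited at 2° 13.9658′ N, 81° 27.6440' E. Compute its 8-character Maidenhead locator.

NJ02rf55

Shift to the Maidenhead origin (180°W, 90°S): lon 261.46073, lat 92.23276.
Field: lon ⌊261.46073/20⌋ = 13 → N; lat ⌊92.23276/10⌋ = 9 → J.
Square: lon ⌊1.46073/2⌋ = 0; lat ⌊2.23276/1⌋ = 2.
Subsquare: lon ⌊1.46073/0.0833333⌋ = 17 → r; lat ⌊0.23276/0.0416667⌋ = 5 → f.
Extended square: lon ⌊0.04407/0.00833333⌋ = 5; lat ⌊0.02443/0.00416667⌋ = 5.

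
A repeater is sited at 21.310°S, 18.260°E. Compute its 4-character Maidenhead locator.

Add 180° to longitude and 90° to latitude: 198.26, 68.69.
Field: lon ⌊198.26/20⌋ = 9 → J; lat ⌊68.69/10⌋ = 6 → G.
Square: lon ⌊18.26/2⌋ = 9; lat ⌊8.69/1⌋ = 8.

JG98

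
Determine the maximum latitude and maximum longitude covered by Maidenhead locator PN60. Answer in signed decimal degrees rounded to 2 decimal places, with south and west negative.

41.00, 134.00

Field P=15, N=13: +15·20° lon, +13·10° lat → SW at lon 120°, lat 40°.
Square 6, 0: +6·2° lon, +0·1° lat → SW at lon 132°, lat 40°.
Cell spans 2° lon × 1° lat. NE corner is SW corner plus one full cell.
latitude 41.00, longitude 134.00.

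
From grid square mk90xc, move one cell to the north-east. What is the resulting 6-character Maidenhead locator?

Longitude subsquare x = 23; +1 → 24, wraps to 0 = a, carry into square.
Longitude square 9; +1 → 10, wraps to 0, carry into field.
Longitude field M = 12; +1 → 13 = N.
Latitude subsquare c = 2; +1 → 3 = d.

NK00ad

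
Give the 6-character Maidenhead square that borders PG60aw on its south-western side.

PG50xv

Longitude subsquare a = 0; −1 → -1, wraps to 23 = x, carry into square.
Longitude square 6; −1 → 5.
Latitude subsquare w = 22; −1 → 21 = v.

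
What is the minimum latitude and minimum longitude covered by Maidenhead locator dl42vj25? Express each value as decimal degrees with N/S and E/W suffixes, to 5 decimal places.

22.39583° N, 110.23333° W

Field D=3, L=11: +3·20° lon, +11·10° lat → SW at lon -120°, lat 20°.
Square 4, 2: +4·2° lon, +2·1° lat → SW at lon -112°, lat 22°.
Subsquare v=21, j=9: +21·0.0833333° lon, +9·0.0416667° lat → SW at lon -110.25°, lat 22.375°.
Extended square 2, 5: +2·0.00833333° lon, +5·0.00416667° lat → SW at lon -110.233°, lat 22.3958°.
latitude 22.39583° N, longitude 110.23333° W.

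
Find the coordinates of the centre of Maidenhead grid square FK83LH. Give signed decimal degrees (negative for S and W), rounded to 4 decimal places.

Field F=5, K=10: +5·20° lon, +10·10° lat → SW at lon -80°, lat 10°.
Square 8, 3: +8·2° lon, +3·1° lat → SW at lon -64°, lat 13°.
Subsquare l=11, h=7: +11·0.0833333° lon, +7·0.0416667° lat → SW at lon -63.0833°, lat 13.2917°.
Cell spans 0.0833333° lon × 0.0416667° lat. Centre is SW corner plus half of each.
latitude 13.3125, longitude -63.0417.

13.3125, -63.0417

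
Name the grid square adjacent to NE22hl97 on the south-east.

NE22il06

Longitude extended square 9; +1 → 10, wraps to 0, carry into subsquare.
Longitude subsquare h = 7; +1 → 8 = i.
Latitude extended square 7; −1 → 6.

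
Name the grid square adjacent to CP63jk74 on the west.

Longitude extended square 7; −1 → 6.
The latitude characters are unchanged.

CP63jk64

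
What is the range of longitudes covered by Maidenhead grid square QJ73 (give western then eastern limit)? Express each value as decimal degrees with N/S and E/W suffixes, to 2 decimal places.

154.00° E, 156.00° E

Field Q=16, J=9: +16·20° lon, +9·10° lat → SW at lon 140°, lat 0°.
Square 7, 3: +7·2° lon, +3·1° lat → SW at lon 154°, lat 3°.
Cell spans 2° lon × 1° lat.
west 154.00° E, east 156.00° E.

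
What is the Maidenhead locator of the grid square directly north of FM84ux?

FM85ua

Latitude subsquare x = 23; +1 → 24, wraps to 0 = a, carry into square.
Latitude square 4; +1 → 5.
The longitude characters are unchanged.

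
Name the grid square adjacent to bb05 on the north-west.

AB96

Longitude square 0; −1 → -1, wraps to 9, carry into field.
Longitude field B = 1; −1 → 0 = A.
Latitude square 5; +1 → 6.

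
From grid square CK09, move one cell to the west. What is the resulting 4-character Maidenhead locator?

Longitude square 0; −1 → -1, wraps to 9, carry into field.
Longitude field C = 2; −1 → 1 = B.
The latitude characters are unchanged.

BK99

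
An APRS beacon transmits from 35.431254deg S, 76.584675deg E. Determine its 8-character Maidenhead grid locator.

Shift to the Maidenhead origin (180°W, 90°S): lon 256.58468, lat 54.56875.
Field (20°×10°, letters A–R): 256.58468/20 → 12 → M, 54.56875/10 → 5 → F; chars MF.
Square (2°×1°, digits 0–9): 16.58468/2 → 8, 4.56875/1 → 4; chars 84.
Subsquare (5′×2.5′, letters a–x): 0.58468/0.0833333 → 7 → h, 0.56875/0.0416667 → 13 → n; chars hn.
Extended square (30″×15″, digits 0–9): 0.00134/0.00833333 → 0, 0.02708/0.00416667 → 6; chars 06.

MF84hn06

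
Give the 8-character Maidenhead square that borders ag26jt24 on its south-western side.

AG26jt13

Longitude extended square 2; −1 → 1.
Latitude extended square 4; −1 → 3.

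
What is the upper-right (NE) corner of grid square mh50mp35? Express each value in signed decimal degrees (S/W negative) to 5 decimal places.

Field M=12, H=7: +12·20° lon, +7·10° lat → SW at lon 60°, lat -20°.
Square 5, 0: +5·2° lon, +0·1° lat → SW at lon 70°, lat -20°.
Subsquare m=12, p=15: +12·0.0833333° lon, +15·0.0416667° lat → SW at lon 71°, lat -19.375°.
Extended square 3, 5: +3·0.00833333° lon, +5·0.00416667° lat → SW at lon 71.025°, lat -19.3542°.
Cell spans 0.00833333° lon × 0.00416667° lat. NE corner is SW corner plus one full cell.
latitude -19.35000, longitude 71.03333.

-19.35000, 71.03333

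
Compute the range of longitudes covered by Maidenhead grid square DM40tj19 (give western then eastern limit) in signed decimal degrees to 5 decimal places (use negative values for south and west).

-110.40833, -110.40000

Field D=3, M=12: +3·20° lon, +12·10° lat → SW at lon -120°, lat 30°.
Square 4, 0: +4·2° lon, +0·1° lat → SW at lon -112°, lat 30°.
Subsquare t=19, j=9: +19·0.0833333° lon, +9·0.0416667° lat → SW at lon -110.417°, lat 30.375°.
Extended square 1, 9: +1·0.00833333° lon, +9·0.00416667° lat → SW at lon -110.408°, lat 30.4125°.
Cell spans 0.00833333° lon × 0.00416667° lat.
west -110.40833, east -110.40000.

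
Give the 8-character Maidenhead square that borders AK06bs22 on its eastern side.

Longitude extended square 2; +1 → 3.
The latitude characters are unchanged.

AK06bs32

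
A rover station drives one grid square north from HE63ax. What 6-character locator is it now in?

HE64aa

Latitude subsquare x = 23; +1 → 24, wraps to 0 = a, carry into square.
Latitude square 3; +1 → 4.
The longitude characters are unchanged.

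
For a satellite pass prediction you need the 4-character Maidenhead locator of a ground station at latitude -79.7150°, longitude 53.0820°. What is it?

LB60

Add 180° to longitude and 90° to latitude: 233.08, 10.28.
Field: lon ⌊233.08/20⌋ = 11 → L; lat ⌊10.28/10⌋ = 1 → B.
Square: lon ⌊13.08/2⌋ = 6; lat ⌊0.28/1⌋ = 0.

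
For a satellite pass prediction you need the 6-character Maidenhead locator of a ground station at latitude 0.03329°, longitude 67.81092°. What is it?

Shift to the Maidenhead origin (180°W, 90°S): lon 247.8109, lat 90.0333.
Field (20°×10°, letters A–R): lon ⌊247.8109/20⌋ = 12 → M; lat ⌊90.0333/10⌋ = 9 → J.
Square (2°×1°, digits 0–9): lon ⌊7.8109/2⌋ = 3; lat ⌊0.0333/1⌋ = 0.
Subsquare (5′×2.5′, letters a–x): lon ⌊1.8109/0.0833333⌋ = 21 → v; lat ⌊0.0333/0.0416667⌋ = 0 → a.

MJ30va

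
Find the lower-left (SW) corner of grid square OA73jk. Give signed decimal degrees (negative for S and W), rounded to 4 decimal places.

Field O=14, A=0: +14·20° lon, +0·10° lat → SW at lon 100°, lat -90°.
Square 7, 3: +7·2° lon, +3·1° lat → SW at lon 114°, lat -87°.
Subsquare j=9, k=10: +9·0.0833333° lon, +10·0.0416667° lat → SW at lon 114.75°, lat -86.5833°.
latitude -86.5833, longitude 114.7500.

-86.5833, 114.7500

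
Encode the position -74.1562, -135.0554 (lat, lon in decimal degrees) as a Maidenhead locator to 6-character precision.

Add 180° to longitude and 90° to latitude: 44.9446, 15.8438.
Field: 44.9446/20 → 2 → C, 15.8438/10 → 1 → B; chars CB.
Square: 4.9446/2 → 2, 5.8438/1 → 5; chars 25.
Subsquare: 0.9446/0.0833333 → 11 → l, 0.8438/0.0416667 → 20 → u; chars lu.

CB25lu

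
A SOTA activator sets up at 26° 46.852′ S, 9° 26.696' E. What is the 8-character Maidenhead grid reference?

JG43rf32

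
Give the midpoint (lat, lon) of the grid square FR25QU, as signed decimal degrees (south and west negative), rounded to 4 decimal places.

85.8542, -74.6250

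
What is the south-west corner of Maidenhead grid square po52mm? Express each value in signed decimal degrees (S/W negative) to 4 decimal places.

52.5000, 131.0000

Field P=15, O=14: +15·20° lon, +14·10° lat → SW at lon 120°, lat 50°.
Square 5, 2: +5·2° lon, +2·1° lat → SW at lon 130°, lat 52°.
Subsquare m=12, m=12: +12·0.0833333° lon, +12·0.0416667° lat → SW at lon 131°, lat 52.5°.
latitude 52.5000, longitude 131.0000.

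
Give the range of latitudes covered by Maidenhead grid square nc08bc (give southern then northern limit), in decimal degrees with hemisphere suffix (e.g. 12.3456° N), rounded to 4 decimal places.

61.9167° S, 61.8750° S

Field N=13, C=2: +13·20° lon, +2·10° lat → SW at lon 80°, lat -70°.
Square 0, 8: +0·2° lon, +8·1° lat → SW at lon 80°, lat -62°.
Subsquare b=1, c=2: +1·0.0833333° lon, +2·0.0416667° lat → SW at lon 80.0833°, lat -61.9167°.
Cell spans 0.0833333° lon × 0.0416667° lat.
south 61.9167° S, north 61.8750° S.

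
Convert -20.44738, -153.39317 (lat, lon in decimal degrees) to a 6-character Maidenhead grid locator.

BG39hn

Shift to the Maidenhead origin (180°W, 90°S): lon 26.6068, lat 69.5526.
Field (20°×10°, letters A–R): 26.6068/20 → 1 → B, 69.5526/10 → 6 → G; chars BG.
Square (2°×1°, digits 0–9): 6.6068/2 → 3, 9.5526/1 → 9; chars 39.
Subsquare (5′×2.5′, letters a–x): 0.6068/0.0833333 → 7 → h, 0.5526/0.0416667 → 13 → n; chars hn.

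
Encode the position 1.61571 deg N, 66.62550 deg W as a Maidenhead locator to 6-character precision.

Shift to the Maidenhead origin (180°W, 90°S): lon 113.3745, lat 91.6157.
Field: lon ⌊113.3745/20⌋ = 5 → F; lat ⌊91.6157/10⌋ = 9 → J.
Square: lon ⌊13.3745/2⌋ = 6; lat ⌊1.6157/1⌋ = 1.
Subsquare: lon ⌊1.3745/0.0833333⌋ = 16 → q; lat ⌊0.6157/0.0416667⌋ = 14 → o.

FJ61qo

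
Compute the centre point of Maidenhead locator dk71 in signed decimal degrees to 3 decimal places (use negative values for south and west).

11.500, -105.000

Field D=3, K=10: +3·20° lon, +10·10° lat → SW at lon -120°, lat 10°.
Square 7, 1: +7·2° lon, +1·1° lat → SW at lon -106°, lat 11°.
Cell spans 2° lon × 1° lat. Centre is SW corner plus half of each.
latitude 11.500, longitude -105.000.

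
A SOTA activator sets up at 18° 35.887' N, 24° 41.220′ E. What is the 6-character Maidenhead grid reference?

KK28io

Add 180° to longitude and 90° to latitude: 204.6870, 108.5981.
Field: 204.6870/20 → 10 → K, 108.5981/10 → 10 → K; chars KK.
Square: 4.6870/2 → 2, 8.5981/1 → 8; chars 28.
Subsquare: 0.6870/0.0833333 → 8 → i, 0.5981/0.0416667 → 14 → o; chars io.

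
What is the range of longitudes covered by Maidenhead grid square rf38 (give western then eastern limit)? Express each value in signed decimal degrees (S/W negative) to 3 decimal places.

166.000, 168.000

Field R=17, F=5: +17·20° lon, +5·10° lat → SW at lon 160°, lat -40°.
Square 3, 8: +3·2° lon, +8·1° lat → SW at lon 166°, lat -32°.
Cell spans 2° lon × 1° lat.
west 166.000, east 168.000.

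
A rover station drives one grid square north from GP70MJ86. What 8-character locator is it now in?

GP70mj87

Latitude extended square 6; +1 → 7.
The longitude characters are unchanged.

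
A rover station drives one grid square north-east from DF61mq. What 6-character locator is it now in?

DF61nr

Longitude subsquare m = 12; +1 → 13 = n.
Latitude subsquare q = 16; +1 → 17 = r.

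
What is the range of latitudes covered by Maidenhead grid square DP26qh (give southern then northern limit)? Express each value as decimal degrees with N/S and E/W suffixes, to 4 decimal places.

66.2917° N, 66.3333° N

Field D=3, P=15: +3·20° lon, +15·10° lat → SW at lon -120°, lat 60°.
Square 2, 6: +2·2° lon, +6·1° lat → SW at lon -116°, lat 66°.
Subsquare q=16, h=7: +16·0.0833333° lon, +7·0.0416667° lat → SW at lon -114.667°, lat 66.2917°.
Cell spans 0.0833333° lon × 0.0416667° lat.
south 66.2917° N, north 66.3333° N.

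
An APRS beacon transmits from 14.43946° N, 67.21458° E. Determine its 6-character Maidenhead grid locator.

MK34ok

Add 180° to longitude and 90° to latitude: 247.2146, 104.4395.
Field: lon ⌊247.2146/20⌋ = 12 → M; lat ⌊104.4395/10⌋ = 10 → K.
Square: lon ⌊7.2146/2⌋ = 3; lat ⌊4.4395/1⌋ = 4.
Subsquare: lon ⌊1.2146/0.0833333⌋ = 14 → o; lat ⌊0.4395/0.0416667⌋ = 10 → k.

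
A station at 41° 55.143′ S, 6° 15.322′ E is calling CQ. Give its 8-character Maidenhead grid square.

JE38db09

Shift to the Maidenhead origin (180°W, 90°S): lon 186.25537, lat 48.08095.
Field (20°×10°, letters A–R): lon ⌊186.25537/20⌋ = 9 → J; lat ⌊48.08095/10⌋ = 4 → E.
Square (2°×1°, digits 0–9): lon ⌊6.25537/2⌋ = 3; lat ⌊8.08095/1⌋ = 8.
Subsquare (5′×2.5′, letters a–x): lon ⌊0.25537/0.0833333⌋ = 3 → d; lat ⌊0.08095/0.0416667⌋ = 1 → b.
Extended square (30″×15″, digits 0–9): lon ⌊0.00537/0.00833333⌋ = 0; lat ⌊0.03928/0.00416667⌋ = 9.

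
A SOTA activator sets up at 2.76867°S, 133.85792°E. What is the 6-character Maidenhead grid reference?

Add 180° to longitude and 90° to latitude: 313.8579, 87.2313.
Field: 313.8579/20 → 15 → P, 87.2313/10 → 8 → I; chars PI.
Square: 13.8579/2 → 6, 7.2313/1 → 7; chars 67.
Subsquare: 1.8579/0.0833333 → 22 → w, 0.2313/0.0416667 → 5 → f; chars wf.

PI67wf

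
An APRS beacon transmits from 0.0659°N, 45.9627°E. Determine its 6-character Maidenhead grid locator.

LJ20xb

Shift to the Maidenhead origin (180°W, 90°S): lon 225.9627, lat 90.0659.
Field: 225.9627/20 → 11 → L, 90.0659/10 → 9 → J; chars LJ.
Square: 5.9627/2 → 2, 0.0659/1 → 0; chars 20.
Subsquare: 1.9627/0.0833333 → 23 → x, 0.0659/0.0416667 → 1 → b; chars xb.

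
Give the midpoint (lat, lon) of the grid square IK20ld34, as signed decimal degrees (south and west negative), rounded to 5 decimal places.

Field I=8, K=10: +8·20° lon, +10·10° lat → SW at lon -20°, lat 10°.
Square 2, 0: +2·2° lon, +0·1° lat → SW at lon -16°, lat 10°.
Subsquare l=11, d=3: +11·0.0833333° lon, +3·0.0416667° lat → SW at lon -15.0833°, lat 10.125°.
Extended square 3, 4: +3·0.00833333° lon, +4·0.00416667° lat → SW at lon -15.0583°, lat 10.1417°.
Cell spans 0.00833333° lon × 0.00416667° lat. Centre is SW corner plus half of each.
latitude 10.14375, longitude -15.05417.

10.14375, -15.05417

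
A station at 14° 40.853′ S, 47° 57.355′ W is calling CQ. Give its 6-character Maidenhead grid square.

GH65ah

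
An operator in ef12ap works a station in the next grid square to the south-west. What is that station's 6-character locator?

Longitude subsquare a = 0; −1 → -1, wraps to 23 = x, carry into square.
Longitude square 1; −1 → 0.
Latitude subsquare p = 15; −1 → 14 = o.

EF02xo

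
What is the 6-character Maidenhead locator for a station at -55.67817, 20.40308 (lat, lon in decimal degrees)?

KD04eh

Add 180° to longitude and 90° to latitude: 200.4031, 34.3218.
Field: lon ⌊200.4031/20⌋ = 10 → K; lat ⌊34.3218/10⌋ = 3 → D.
Square: lon ⌊0.4031/2⌋ = 0; lat ⌊4.3218/1⌋ = 4.
Subsquare: lon ⌊0.4031/0.0833333⌋ = 4 → e; lat ⌊0.3218/0.0416667⌋ = 7 → h.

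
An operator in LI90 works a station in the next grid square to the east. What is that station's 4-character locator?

Longitude square 9; +1 → 10, wraps to 0, carry into field.
Longitude field L = 11; +1 → 12 = M.
The latitude characters are unchanged.

MI00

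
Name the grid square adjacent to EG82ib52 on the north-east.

EG82ib63

Longitude extended square 5; +1 → 6.
Latitude extended square 2; +1 → 3.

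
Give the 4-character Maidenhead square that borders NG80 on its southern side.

Latitude square 0; −1 → -1, wraps to 9, carry into field.
Latitude field G = 6; −1 → 5 = F.
The longitude characters are unchanged.

NF89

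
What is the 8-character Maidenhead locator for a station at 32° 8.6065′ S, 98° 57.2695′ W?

Offset from 180°W / 90°S: lon 81.04551°, lat 57.85656°.
Field: lon ⌊81.04551/20⌋ = 4 → E; lat ⌊57.85656/10⌋ = 5 → F.
Square: lon ⌊1.04551/2⌋ = 0; lat ⌊7.85656/1⌋ = 7.
Subsquare: lon ⌊1.04551/0.0833333⌋ = 12 → m; lat ⌊0.85656/0.0416667⌋ = 20 → u.
Extended square: lon ⌊0.04551/0.00833333⌋ = 5; lat ⌊0.02322/0.00416667⌋ = 5.

EF07mu55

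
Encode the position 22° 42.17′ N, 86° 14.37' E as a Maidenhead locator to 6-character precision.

Offset from 180°W / 90°S: lon 266.2395°, lat 112.7028°.
Field: 266.2395/20 → 13 → N, 112.7028/10 → 11 → L; chars NL.
Square: 6.2395/2 → 3, 2.7028/1 → 2; chars 32.
Subsquare: 0.2395/0.0833333 → 2 → c, 0.7028/0.0416667 → 16 → q; chars cq.

NL32cq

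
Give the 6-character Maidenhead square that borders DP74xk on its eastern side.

Longitude subsquare x = 23; +1 → 24, wraps to 0 = a, carry into square.
Longitude square 7; +1 → 8.
The latitude characters are unchanged.

DP84ak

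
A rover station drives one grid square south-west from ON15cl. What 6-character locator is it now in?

Longitude subsquare c = 2; −1 → 1 = b.
Latitude subsquare l = 11; −1 → 10 = k.

ON15bk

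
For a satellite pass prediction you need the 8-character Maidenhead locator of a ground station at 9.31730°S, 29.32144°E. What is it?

Add 180° to longitude and 90° to latitude: 209.32144, 80.68270.
Field (20°×10°, letters A–R): lon ⌊209.32144/20⌋ = 10 → K; lat ⌊80.68270/10⌋ = 8 → I.
Square (2°×1°, digits 0–9): lon ⌊9.32144/2⌋ = 4; lat ⌊0.68270/1⌋ = 0.
Subsquare (5′×2.5′, letters a–x): lon ⌊1.32144/0.0833333⌋ = 15 → p; lat ⌊0.68270/0.0416667⌋ = 16 → q.
Extended square (30″×15″, digits 0–9): lon ⌊0.07144/0.00833333⌋ = 8; lat ⌊0.01603/0.00416667⌋ = 3.

KI40pq83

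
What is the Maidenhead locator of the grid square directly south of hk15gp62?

HK15gp61

Latitude extended square 2; −1 → 1.
The longitude characters are unchanged.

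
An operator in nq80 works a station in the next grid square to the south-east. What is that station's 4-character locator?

NP99

Longitude square 8; +1 → 9.
Latitude square 0; −1 → -1, wraps to 9, carry into field.
Latitude field Q = 16; −1 → 15 = P.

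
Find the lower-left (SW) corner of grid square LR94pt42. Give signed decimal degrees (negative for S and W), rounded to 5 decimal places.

Field L=11, R=17: +11·20° lon, +17·10° lat → SW at lon 40°, lat 80°.
Square 9, 4: +9·2° lon, +4·1° lat → SW at lon 58°, lat 84°.
Subsquare p=15, t=19: +15·0.0833333° lon, +19·0.0416667° lat → SW at lon 59.25°, lat 84.7917°.
Extended square 4, 2: +4·0.00833333° lon, +2·0.00416667° lat → SW at lon 59.2833°, lat 84.8°.
latitude 84.80000, longitude 59.28333.

84.80000, 59.28333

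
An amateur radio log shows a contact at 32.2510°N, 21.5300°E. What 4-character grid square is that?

KM02

Shift to the Maidenhead origin (180°W, 90°S): lon 201.53, lat 122.25.
Field: 201.53/20 → 10 → K, 122.25/10 → 12 → M; chars KM.
Square: 1.53/2 → 0, 2.25/1 → 2; chars 02.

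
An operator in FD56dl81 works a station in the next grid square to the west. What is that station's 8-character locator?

FD56dl71

Longitude extended square 8; −1 → 7.
The latitude characters are unchanged.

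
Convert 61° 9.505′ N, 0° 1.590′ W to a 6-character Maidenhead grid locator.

IP91xd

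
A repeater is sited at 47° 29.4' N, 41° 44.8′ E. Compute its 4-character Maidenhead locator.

LN07

Offset from 180°W / 90°S: lon 221.75°, lat 137.49°.
Field: 221.75/20 → 11 → L, 137.49/10 → 13 → N; chars LN.
Square: 1.75/2 → 0, 7.49/1 → 7; chars 07.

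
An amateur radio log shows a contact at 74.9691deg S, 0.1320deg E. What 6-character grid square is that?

Offset from 180°W / 90°S: lon 180.1320°, lat 15.0309°.
Field: lon ⌊180.1320/20⌋ = 9 → J; lat ⌊15.0309/10⌋ = 1 → B.
Square: lon ⌊0.1320/2⌋ = 0; lat ⌊5.0309/1⌋ = 5.
Subsquare: lon ⌊0.1320/0.0833333⌋ = 1 → b; lat ⌊0.0309/0.0416667⌋ = 0 → a.

JB05ba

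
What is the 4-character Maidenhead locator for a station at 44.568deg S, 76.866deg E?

ME85

Shift to the Maidenhead origin (180°W, 90°S): lon 256.87, lat 45.43.
Field: 256.87/20 → 12 → M, 45.43/10 → 4 → E; chars ME.
Square: 16.87/2 → 8, 5.43/1 → 5; chars 85.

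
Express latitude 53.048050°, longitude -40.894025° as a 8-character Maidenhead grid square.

GO93nb21

Shift to the Maidenhead origin (180°W, 90°S): lon 139.10598, lat 143.04805.
Field: lon ⌊139.10598/20⌋ = 6 → G; lat ⌊143.04805/10⌋ = 14 → O.
Square: lon ⌊19.10598/2⌋ = 9; lat ⌊3.04805/1⌋ = 3.
Subsquare: lon ⌊1.10598/0.0833333⌋ = 13 → n; lat ⌊0.04805/0.0416667⌋ = 1 → b.
Extended square: lon ⌊0.02264/0.00833333⌋ = 2; lat ⌊0.00638/0.00416667⌋ = 1.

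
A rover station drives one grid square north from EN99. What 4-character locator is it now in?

EO90

Latitude square 9; +1 → 10, wraps to 0, carry into field.
Latitude field N = 13; +1 → 14 = O.
The longitude characters are unchanged.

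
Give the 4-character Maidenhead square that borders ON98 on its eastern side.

PN08

Longitude square 9; +1 → 10, wraps to 0, carry into field.
Longitude field O = 14; +1 → 15 = P.
The latitude characters are unchanged.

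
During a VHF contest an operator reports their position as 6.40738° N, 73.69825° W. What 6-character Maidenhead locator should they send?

Shift to the Maidenhead origin (180°W, 90°S): lon 106.3017, lat 96.4074.
Field: 106.3017/20 → 5 → F, 96.4074/10 → 9 → J; chars FJ.
Square: 6.3017/2 → 3, 6.4074/1 → 6; chars 36.
Subsquare: 0.3017/0.0833333 → 3 → d, 0.4074/0.0416667 → 9 → j; chars dj.

FJ36dj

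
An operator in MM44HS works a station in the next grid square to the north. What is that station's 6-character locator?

Latitude subsquare s = 18; +1 → 19 = t.
The longitude characters are unchanged.

MM44ht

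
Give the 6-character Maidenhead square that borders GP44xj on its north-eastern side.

Longitude subsquare x = 23; +1 → 24, wraps to 0 = a, carry into square.
Longitude square 4; +1 → 5.
Latitude subsquare j = 9; +1 → 10 = k.

GP54ak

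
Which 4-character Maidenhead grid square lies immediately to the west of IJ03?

HJ93

Longitude square 0; −1 → -1, wraps to 9, carry into field.
Longitude field I = 8; −1 → 7 = H.
The latitude characters are unchanged.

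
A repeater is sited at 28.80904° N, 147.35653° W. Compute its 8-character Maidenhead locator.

BL68ht74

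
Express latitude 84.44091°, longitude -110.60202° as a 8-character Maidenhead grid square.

Add 180° to longitude and 90° to latitude: 69.39798, 174.44091.
Field: 69.39798/20 → 3 → D, 174.44091/10 → 17 → R; chars DR.
Square: 9.39798/2 → 4, 4.44091/1 → 4; chars 44.
Subsquare: 1.39798/0.0833333 → 16 → q, 0.44091/0.0416667 → 10 → k; chars qk.
Extended square: 0.06465/0.00833333 → 7, 0.02424/0.00416667 → 5; chars 75.

DR44qk75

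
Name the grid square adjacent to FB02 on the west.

EB92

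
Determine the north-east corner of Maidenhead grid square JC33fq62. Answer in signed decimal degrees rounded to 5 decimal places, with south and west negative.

-66.32083, 6.47500

Field J=9, C=2: +9·20° lon, +2·10° lat → SW at lon 0°, lat -70°.
Square 3, 3: +3·2° lon, +3·1° lat → SW at lon 6°, lat -67°.
Subsquare f=5, q=16: +5·0.0833333° lon, +16·0.0416667° lat → SW at lon 6.41667°, lat -66.3333°.
Extended square 6, 2: +6·0.00833333° lon, +2·0.00416667° lat → SW at lon 6.46667°, lat -66.325°.
Cell spans 0.00833333° lon × 0.00416667° lat. NE corner is SW corner plus one full cell.
latitude -66.32083, longitude 6.47500.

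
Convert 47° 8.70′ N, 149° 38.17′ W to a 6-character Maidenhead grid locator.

BN57ed

Shift to the Maidenhead origin (180°W, 90°S): lon 30.3638, lat 137.1450.
Field (20°×10°, letters A–R): lon ⌊30.3638/20⌋ = 1 → B; lat ⌊137.1450/10⌋ = 13 → N.
Square (2°×1°, digits 0–9): lon ⌊10.3638/2⌋ = 5; lat ⌊7.1450/1⌋ = 7.
Subsquare (5′×2.5′, letters a–x): lon ⌊0.3638/0.0833333⌋ = 4 → e; lat ⌊0.1450/0.0416667⌋ = 3 → d.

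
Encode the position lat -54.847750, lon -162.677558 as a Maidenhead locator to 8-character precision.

Shift to the Maidenhead origin (180°W, 90°S): lon 17.32244, lat 35.15225.
Field (20°×10°, letters A–R): lon ⌊17.32244/20⌋ = 0 → A; lat ⌊35.15225/10⌋ = 3 → D.
Square (2°×1°, digits 0–9): lon ⌊17.32244/2⌋ = 8; lat ⌊5.15225/1⌋ = 5.
Subsquare (5′×2.5′, letters a–x): lon ⌊1.32244/0.0833333⌋ = 15 → p; lat ⌊0.15225/0.0416667⌋ = 3 → d.
Extended square (30″×15″, digits 0–9): lon ⌊0.07244/0.00833333⌋ = 8; lat ⌊0.02725/0.00416667⌋ = 6.

AD85pd86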